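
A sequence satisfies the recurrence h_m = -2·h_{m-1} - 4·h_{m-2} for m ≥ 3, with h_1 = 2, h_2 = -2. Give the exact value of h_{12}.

-2048

Applying the relation repeatedly:
h_3 = -4;  h_4 = 16;  h_5 = -16;  h_6 = -32;  h_7 = 128;  h_8 = -128;  h_9 = -256;  h_{10} = 1024;  h_{11} = -1024;  h_{12} = -2048.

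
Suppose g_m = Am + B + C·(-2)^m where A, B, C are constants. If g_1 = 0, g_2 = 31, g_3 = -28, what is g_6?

The three given values yield: A + B - 2C = 0; 2A + B + 4C = 31; 3A + B - 8C = -28.
Subtracting the first from the second: A + 6C = 31.
Subtracting the second from the third: A - 12C = -59.
Solving: C = 5, A = 1, then B = 9.
Hence g_6 = 1·6 + 9 + 5·64 = 335.

335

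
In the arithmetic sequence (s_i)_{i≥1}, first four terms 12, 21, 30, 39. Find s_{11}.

Common difference d = 9.
s_i = 12 + (i - 1)·9.
s_{11} = 12 + 10·9 = 102.

102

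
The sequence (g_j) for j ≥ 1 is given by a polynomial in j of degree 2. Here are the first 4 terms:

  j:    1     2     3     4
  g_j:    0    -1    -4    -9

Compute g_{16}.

-225

1st diffs: -1, -3, -5.
2nd diffs: -2, -2 (constant).
Newton forward-difference form: g_j = (-1)·C(j-1,1) + (-2)·C(j-1,2).
At j = 16: j-1 = 15, so g_{16} = -15 - 210 = -225.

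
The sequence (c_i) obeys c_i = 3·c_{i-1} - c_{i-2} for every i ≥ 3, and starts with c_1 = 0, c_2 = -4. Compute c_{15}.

-1271244

Compute successive terms:
c_3 = -12; c_4 = -32; c_5 = -84; …; c_{12} = -70844; c_{13} = -185472; c_{14} = -485572; c_{15} = -1271244.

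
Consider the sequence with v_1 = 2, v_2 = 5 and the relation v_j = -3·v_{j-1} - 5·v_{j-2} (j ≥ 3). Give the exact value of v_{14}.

v_3 = -25, v_4 = 50, v_5 = -25, …, v_{11} = -16225, v_{12} = 21425, v_{13} = 16850, v_{14} = -157675.

-157675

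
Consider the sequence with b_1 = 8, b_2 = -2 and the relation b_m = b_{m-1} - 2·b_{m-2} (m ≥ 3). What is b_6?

50

Compute successive terms:
b_3 = -18;  b_4 = -14;  b_5 = 22;  b_6 = 50.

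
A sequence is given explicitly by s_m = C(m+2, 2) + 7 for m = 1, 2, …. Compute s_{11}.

85

C(13, 2) = 78, so s_{11} = 85.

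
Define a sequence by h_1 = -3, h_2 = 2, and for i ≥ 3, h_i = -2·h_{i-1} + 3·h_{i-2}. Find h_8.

2732

h_3 = -13, h_4 = 32, h_5 = -103, h_6 = 302, h_7 = -913, h_8 = 2732.
(Characteristic roots are 1 and -3.)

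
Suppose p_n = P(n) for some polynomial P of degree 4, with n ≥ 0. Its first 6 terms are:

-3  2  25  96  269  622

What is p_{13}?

1st diffs: 5, 23, 71, 173, 353.
2nd diffs: 18, 48, 102, 180.
3rd diffs: 30, 54, 78.
4th diffs: 24, 24 (constant).
Newton forward-difference form: p_n = -3 + 5·C(n,1) + 18·C(n,2) + 30·C(n,3) + 24·C(n,4).
At n = 13: n = 13, so p_{13} = -3 + 65 + 1404 + 8580 + 17160 = 27206.

27206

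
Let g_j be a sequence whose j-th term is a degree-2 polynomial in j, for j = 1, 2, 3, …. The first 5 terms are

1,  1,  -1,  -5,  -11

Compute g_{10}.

1st diffs: 0, -2, -4, -6.
2nd diffs: -2, -2, -2 (constant).
Newton forward-difference form: g_j = 1 + (-2)·C(j-1,2).
At j = 10: j-1 = 9, so g_{10} = 1 - 72 = -71.

-71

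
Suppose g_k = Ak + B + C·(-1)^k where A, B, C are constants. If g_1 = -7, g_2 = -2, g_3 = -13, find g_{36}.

At k = 1, 2, 3: A + B - C = -7; 2A + B + C = -2; 3A + B - C = -13.
Subtracting the first from the second: A + 2C = 5.
Subtracting the second from the third: A - 2C = -11.
Solving: C = 4, A = -3, then B = 0.
Hence g_{36} = -3·36 + 0 + 4·1 = -104.

-104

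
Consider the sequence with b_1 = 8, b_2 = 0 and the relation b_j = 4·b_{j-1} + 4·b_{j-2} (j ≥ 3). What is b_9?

Step forward from the initial values:
b_3 = 32, b_4 = 128, b_5 = 640, b_6 = 3072, b_7 = 14848, b_8 = 71680, b_9 = 346112.

346112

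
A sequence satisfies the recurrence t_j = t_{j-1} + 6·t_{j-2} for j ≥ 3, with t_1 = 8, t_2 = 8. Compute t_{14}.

Applying the relation repeatedly:
t_3 = 56; t_4 = 104; t_5 = 440; …; t_{11} = 286712; t_{12} = 843752; t_{13} = 2564024; t_{14} = 7626536.
(Characteristic roots are 3 and -2.)

7626536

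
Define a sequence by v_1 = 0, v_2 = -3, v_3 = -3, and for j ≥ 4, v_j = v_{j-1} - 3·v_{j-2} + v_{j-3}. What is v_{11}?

-255

Compute successive terms:
v_4 = 6; v_5 = 12; v_6 = -9; v_7 = -39; v_8 = 0; v_9 = 108; v_{10} = 69; v_{11} = -255.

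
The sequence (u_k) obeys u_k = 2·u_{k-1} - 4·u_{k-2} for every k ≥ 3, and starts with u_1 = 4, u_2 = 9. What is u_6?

-16

Applying the relation repeatedly:
u_3 = 2, u_4 = -32, u_5 = -72, u_6 = -16.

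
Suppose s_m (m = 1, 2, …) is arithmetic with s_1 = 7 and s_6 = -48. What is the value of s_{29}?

-301

Common difference d = (-48 - 7) / (6 - 1) = -11.
s_m = 7 + (m - 1)·(-11).
s_{29} = 7 + 28·(-11) = -301.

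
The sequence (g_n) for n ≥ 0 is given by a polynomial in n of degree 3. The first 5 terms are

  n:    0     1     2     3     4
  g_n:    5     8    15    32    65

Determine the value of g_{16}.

1st diffs: 3, 7, 17, 33.
2nd diffs: 4, 10, 16.
3rd diffs: 6, 6 (constant).
Newton forward-difference form: g_n = 5 + 3·C(n,1) + 4·C(n,2) + 6·C(n,3).
At n = 16: n = 16, so g_{16} = 5 + 48 + 480 + 3360 = 3893.

3893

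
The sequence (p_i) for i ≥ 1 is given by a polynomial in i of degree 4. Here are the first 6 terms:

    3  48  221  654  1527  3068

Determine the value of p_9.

14699

1st diffs: 45, 173, 433, 873, 1541.
2nd diffs: 128, 260, 440, 668.
3rd diffs: 132, 180, 228.
4th diffs: 48, 48 (constant).
Newton forward-difference form: p_i = 3 + 45·C(i-1,1) + 128·C(i-1,2) + 132·C(i-1,3) + 48·C(i-1,4).
At i = 9: i-1 = 8, so p_9 = 3 + 360 + 3584 + 7392 + 3360 = 14699.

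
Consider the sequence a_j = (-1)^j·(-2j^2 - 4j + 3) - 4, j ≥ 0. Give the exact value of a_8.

(-1)^8 = 1; -2j^2 - 4j + 3 at j=8 is -157; so a_8 = -161.

-161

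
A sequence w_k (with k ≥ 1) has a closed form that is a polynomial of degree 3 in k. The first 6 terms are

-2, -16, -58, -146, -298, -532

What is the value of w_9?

1st diffs: -14, -42, -88, -152, -234.
2nd diffs: -28, -46, -64, -82.
3rd diffs: -18, -18, -18 (constant).
Newton forward-difference form: w_k = -2 + (-14)·C(k-1,1) + (-28)·C(k-1,2) + (-18)·C(k-1,3).
At k = 9: k-1 = 8, so w_9 = -2 - 112 - 784 - 1008 = -1906.

-1906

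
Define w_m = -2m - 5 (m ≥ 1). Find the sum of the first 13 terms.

-247

Over m = 1..13: Σm = 91.
Total = (-2)·91 + (-5)·13 = -247.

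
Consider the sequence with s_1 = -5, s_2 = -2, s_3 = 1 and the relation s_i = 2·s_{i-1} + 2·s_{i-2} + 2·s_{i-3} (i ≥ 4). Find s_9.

-1892

s_4 = -12, s_5 = -26, s_6 = -74, s_7 = -224, s_8 = -648, s_9 = -1892.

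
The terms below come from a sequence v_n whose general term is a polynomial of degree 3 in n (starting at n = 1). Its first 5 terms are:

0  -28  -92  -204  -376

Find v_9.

-1904

1st diffs: -28, -64, -112, -172.
2nd diffs: -36, -48, -60.
3rd diffs: -12, -12 (constant).
Newton forward-difference form: v_n = (-28)·C(n-1,1) + (-36)·C(n-1,2) + (-12)·C(n-1,3).
At n = 9: n-1 = 8, so v_9 = -224 - 1008 - 672 = -1904.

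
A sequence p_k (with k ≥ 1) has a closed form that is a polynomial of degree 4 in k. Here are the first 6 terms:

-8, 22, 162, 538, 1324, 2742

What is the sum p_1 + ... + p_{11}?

1st diffs: 30, 140, 376, 786, 1418.
2nd diffs: 110, 236, 410, 632.
3rd diffs: 126, 174, 222.
4th diffs: 48, 48 (constant).
Newton forward-difference form: p_k = -8 + 30·C(k-1,1) + 110·C(k-1,2) + 126·C(k-1,3) + 48·C(k-1,4).
Continuing: …, 5062, 8602, 13728, 20854, …, p_{11} = 30442.
Summing k = 1..11 (11 terms) gives 83468.

83468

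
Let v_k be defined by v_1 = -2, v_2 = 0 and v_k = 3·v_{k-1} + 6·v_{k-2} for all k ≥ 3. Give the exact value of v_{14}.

Iterate the recurrence:
v_3 = -12; v_4 = -36; v_5 = -180; …; v_{11} = -1219860; v_{12} = -5333364; v_{13} = -23319252; v_{14} = -101957940.

-101957940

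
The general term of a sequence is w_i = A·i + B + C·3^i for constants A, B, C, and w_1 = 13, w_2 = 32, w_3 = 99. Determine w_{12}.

2125710

Write the equations: A + B + 3C = 13; 2A + B + 9C = 32; 3A + B + 27C = 99.
Subtracting the first from the second: A + 6C = 19.
Subtracting the second from the third: A + 18C = 67.
Solving: C = 4, A = -5, then B = 6.
So w_i = -5·i + 6 + 4·3^i; at i=12 this is 2125710.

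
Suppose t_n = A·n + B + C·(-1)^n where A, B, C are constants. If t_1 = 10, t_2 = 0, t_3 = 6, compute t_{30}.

At n = 1, 2, 3: A + B - C = 10; 2A + B + C = 0; 3A + B - C = 6.
Subtracting the first from the second: A + 2C = -10.
Subtracting the second from the third: A - 2C = 6.
Solving: C = -4, A = -2, then B = 8.
So t_n = -2·n + 8 + (-4)·(-1)^n; at n=30 this is -56.

-56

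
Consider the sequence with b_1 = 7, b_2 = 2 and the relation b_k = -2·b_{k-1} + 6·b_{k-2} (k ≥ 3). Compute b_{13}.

Step forward from the initial values:
b_3 = 38; b_4 = -64; b_5 = 356; …; b_{10} = -204256; b_{11} = 747104; b_{12} = -2719744; b_{13} = 9922112.

9922112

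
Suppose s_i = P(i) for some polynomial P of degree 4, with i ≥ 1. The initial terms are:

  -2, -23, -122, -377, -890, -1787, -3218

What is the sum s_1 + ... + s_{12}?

-76188

1st diffs: -21, -99, -255, -513, -897, -1431.
2nd diffs: -78, -156, -258, -384, -534.
3rd diffs: -78, -102, -126, -150.
4th diffs: -24, -24, -24 (constant).
Newton forward-difference form: s_i = -2 + (-21)·C(i-1,1) + (-78)·C(i-1,2) + (-78)·C(i-1,3) + (-24)·C(i-1,4).
Continuing: …, -5357, -8402, -12575, -18122, …, s_{12} = -25313.
Summing i = 1..12 (12 terms) gives -76188.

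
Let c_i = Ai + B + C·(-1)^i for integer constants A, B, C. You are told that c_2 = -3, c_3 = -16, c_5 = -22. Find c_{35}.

-112

Write the equations: 2A + B + C = -3; 3A + B - C = -16; 5A + B - C = -22.
Subtracting the first from the second: A - 2C = -13.
Subtracting the second from the third: 2A = -6.
Solving: C = 5, A = -3, then B = -2.
Therefore c_{35} = -105 + (-2) + 5·(-1) = -112.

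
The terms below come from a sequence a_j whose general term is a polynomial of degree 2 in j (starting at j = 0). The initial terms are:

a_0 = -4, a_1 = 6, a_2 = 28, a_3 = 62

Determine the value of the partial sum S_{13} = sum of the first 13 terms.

1st diffs: 10, 22, 34.
2nd diffs: 12, 12 (constant).
Newton forward-difference form: a_j = -4 + 10·C(j,1) + 12·C(j,2).
Continuing: …, 108, 166, 236, 318, …, a_{12} = 908.
Summing j = 0..12 (13 terms) gives 4160.

4160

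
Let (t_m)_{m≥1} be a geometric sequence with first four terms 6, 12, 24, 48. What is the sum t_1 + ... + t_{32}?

25769803770

Common ratio r = 2.
t_m = 6·2^(m-1).
S = 6·(2^32 - 1)/(2 - 1) = 6·(4294967296 - 1)/(1) = 25769803770.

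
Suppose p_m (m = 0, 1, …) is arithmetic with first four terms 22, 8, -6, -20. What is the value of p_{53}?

Common difference d = -14.
p_m = 22 + (m - 0)·(-14).
p_{53} = 22 + 53·(-14) = -720.

-720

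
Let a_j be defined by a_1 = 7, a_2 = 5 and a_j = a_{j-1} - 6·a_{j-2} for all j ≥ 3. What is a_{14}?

297965

a_3 = -37, a_4 = -67, a_5 = 155, …, a_{11} = 29675, a_{12} = -95203, a_{13} = -273253, a_{14} = 297965.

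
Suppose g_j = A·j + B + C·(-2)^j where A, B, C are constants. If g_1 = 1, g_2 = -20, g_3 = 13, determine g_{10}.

Write the equations: A + B - 2C = 1; 2A + B + 4C = -20; 3A + B - 8C = 13.
Subtracting the first from the second: A + 6C = -21.
Subtracting the second from the third: A - 12C = 33.
Solving: C = -3, A = -3, then B = -2.
Hence g_{10} = -3·10 + (-2) + (-3)·1024 = -3104.

-3104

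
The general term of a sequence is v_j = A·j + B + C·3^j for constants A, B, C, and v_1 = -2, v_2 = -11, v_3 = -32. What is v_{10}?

-59075

The three given values yield: A + B + 3C = -2; 2A + B + 9C = -11; 3A + B + 27C = -32.
Subtracting the first from the second: A + 6C = -9.
Subtracting the second from the third: A + 18C = -21.
Solving: C = -1, A = -3, then B = 4.
Therefore v_{10} = -30 + 4 + (-1)·59049 = -59075.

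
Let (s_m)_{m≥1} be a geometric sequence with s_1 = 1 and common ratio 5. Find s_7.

15625

s_m = 1·5^(m-1).
s_7 = 1·5^6 = 15625.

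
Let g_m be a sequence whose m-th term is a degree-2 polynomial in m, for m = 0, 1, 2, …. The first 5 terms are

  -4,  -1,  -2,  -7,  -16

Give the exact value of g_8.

1st diffs: 3, -1, -5, -9.
2nd diffs: -4, -4, -4 (constant).
So g_m = -2m^2 + 5m - 4.
Evaluating at m = 8 gives g_8 = -92.

-92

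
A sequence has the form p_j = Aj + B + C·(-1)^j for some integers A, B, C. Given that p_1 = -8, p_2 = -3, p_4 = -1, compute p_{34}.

The three given values yield: A + B - C = -8; 2A + B + C = -3; 4A + B + C = -1.
Subtracting the first from the second: A + 2C = 5.
Subtracting the second from the third: 2A = 2.
Solving: C = 2, A = 1, then B = -7.
Therefore p_{34} = 34 + (-7) + 2·1 = 29.

29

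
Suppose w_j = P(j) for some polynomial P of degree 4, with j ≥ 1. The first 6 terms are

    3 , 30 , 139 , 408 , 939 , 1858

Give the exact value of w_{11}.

1st diffs: 27, 109, 269, 531, 919.
2nd diffs: 82, 160, 262, 388.
3rd diffs: 78, 102, 126.
4th diffs: 24, 24 (constant).
Newton forward-difference form: w_j = 3 + 27·C(j-1,1) + 82·C(j-1,2) + 78·C(j-1,3) + 24·C(j-1,4).
At j = 11: j-1 = 10, so w_{11} = 3 + 270 + 3690 + 9360 + 5040 = 18363.

18363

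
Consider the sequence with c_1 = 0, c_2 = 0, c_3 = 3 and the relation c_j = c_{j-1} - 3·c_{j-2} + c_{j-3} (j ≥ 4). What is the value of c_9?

0

c_4 = 3; c_5 = -6; c_6 = -12; c_7 = 9; c_8 = 39; c_9 = 0.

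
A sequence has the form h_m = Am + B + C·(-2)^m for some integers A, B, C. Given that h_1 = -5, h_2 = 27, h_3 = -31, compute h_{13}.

Write the equations: A + B - 2C = -5; 2A + B + 4C = 27; 3A + B - 8C = -31.
Subtracting the first from the second: A + 6C = 32.
Subtracting the second from the third: A - 12C = -58.
Solving: C = 5, A = 2, then B = 3.
Therefore h_{13} = 26 + 3 + 5·(-8192) = -40931.

-40931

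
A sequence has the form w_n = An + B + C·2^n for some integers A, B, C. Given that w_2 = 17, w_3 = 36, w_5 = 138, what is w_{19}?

2097204

The three given values yield: 2A + B + 4C = 17; 3A + B + 8C = 36; 5A + B + 32C = 138.
Subtracting the first from the second: A + 4C = 19.
Subtracting the second from the third: 2A + 24C = 102.
Solving: C = 4, A = 3, then B = -5.
Therefore w_{19} = 57 + (-5) + 4·524288 = 2097204.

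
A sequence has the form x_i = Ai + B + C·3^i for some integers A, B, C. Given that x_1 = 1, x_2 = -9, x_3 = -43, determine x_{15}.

-28697779

At i = 1, 2, 3: A + B + 3C = 1; 2A + B + 9C = -9; 3A + B + 27C = -43.
Subtracting the first from the second: A + 6C = -10.
Subtracting the second from the third: A + 18C = -34.
Solving: C = -2, A = 2, then B = 5.
So x_i = 2·i + 5 + (-2)·3^i; at i=15 this is -28697779.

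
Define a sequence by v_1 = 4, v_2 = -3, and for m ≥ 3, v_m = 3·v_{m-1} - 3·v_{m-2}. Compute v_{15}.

-15309

Applying the relation repeatedly:
v_3 = -21, v_4 = -54, v_5 = -99, …, v_{12} = 3645, v_{13} = 2916, v_{14} = -2187, v_{15} = -15309.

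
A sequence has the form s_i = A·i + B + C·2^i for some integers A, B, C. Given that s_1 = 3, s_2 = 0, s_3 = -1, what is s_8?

222

Write the equations: A + B + 2C = 3; 2A + B + 4C = 0; 3A + B + 8C = -1.
Subtracting the first from the second: A + 2C = -3.
Subtracting the second from the third: A + 4C = -1.
Solving: C = 1, A = -5, then B = 6.
So s_i = -5·i + 6 + 1·2^i; at i=8 this is 222.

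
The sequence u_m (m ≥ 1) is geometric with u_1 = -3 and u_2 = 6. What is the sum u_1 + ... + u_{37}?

-137438953473

Common ratio r = -2.
u_m = (-3)·(-2)^(m-1).
S = (-3)·((-2)^37 - 1)/(-2 - 1) = (-3)·(-137438953472 - 1)/(-3) = -137438953473.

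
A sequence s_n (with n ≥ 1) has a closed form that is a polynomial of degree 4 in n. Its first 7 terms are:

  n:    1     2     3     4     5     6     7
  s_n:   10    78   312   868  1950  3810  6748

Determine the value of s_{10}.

1st diffs: 68, 234, 556, 1082, 1860, 2938.
2nd diffs: 166, 322, 526, 778, 1078.
3rd diffs: 156, 204, 252, 300.
4th diffs: 48, 48, 48 (constant).
Newton forward-difference form: s_n = 10 + 68·C(n-1,1) + 166·C(n-1,2) + 156·C(n-1,3) + 48·C(n-1,4).
At n = 10: n-1 = 9, so s_{10} = 10 + 612 + 5976 + 13104 + 6048 = 25750.

25750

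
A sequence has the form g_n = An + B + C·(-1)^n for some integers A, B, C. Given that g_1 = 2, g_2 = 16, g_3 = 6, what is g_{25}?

Plug in n = 1, 2, 3: A + B - C = 2; 2A + B + C = 16; 3A + B - C = 6.
Subtracting the first from the second: A + 2C = 14.
Subtracting the second from the third: A - 2C = -10.
Solving: C = 6, A = 2, then B = 6.
So g_n = 2·n + 6 + 6·(-1)^n; at n=25 this is 50.

50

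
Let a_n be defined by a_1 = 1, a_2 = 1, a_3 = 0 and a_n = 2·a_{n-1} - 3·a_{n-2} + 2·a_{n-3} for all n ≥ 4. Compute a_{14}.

Applying the relation repeatedly:
a_4 = -1;  a_5 = 0;  a_6 = 3;  …;  a_{11} = 12;  a_{12} = 23;  a_{13} = 0;  a_{14} = -45.

-45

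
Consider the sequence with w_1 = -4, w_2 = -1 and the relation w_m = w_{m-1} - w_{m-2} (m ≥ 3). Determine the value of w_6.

-3

Iterate the recurrence:
w_3 = 3  w_4 = 4  w_5 = 1  w_6 = -3.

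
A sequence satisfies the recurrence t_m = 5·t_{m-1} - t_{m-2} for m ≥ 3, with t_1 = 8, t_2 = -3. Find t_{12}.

Iterate the recurrence:
t_3 = -23;  t_4 = -112;  t_5 = -537;  t_6 = -2573;  t_7 = -12328;  t_8 = -59067;  t_9 = -283007;  t_{10} = -1355968;  t_{11} = -6496833;  t_{12} = -31128197.

-31128197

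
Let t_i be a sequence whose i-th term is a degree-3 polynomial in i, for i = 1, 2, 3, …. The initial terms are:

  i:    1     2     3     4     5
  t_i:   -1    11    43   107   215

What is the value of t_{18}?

1st diffs: 12, 32, 64, 108.
2nd diffs: 20, 32, 44.
3rd diffs: 12, 12 (constant).
Newton forward-difference form: t_i = -1 + 12·C(i-1,1) + 20·C(i-1,2) + 12·C(i-1,3).
At i = 18: i-1 = 17, so t_{18} = -1 + 204 + 2720 + 8160 = 11083.

11083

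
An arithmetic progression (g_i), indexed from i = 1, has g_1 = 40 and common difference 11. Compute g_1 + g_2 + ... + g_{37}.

g_i = 40 + (i - 1)·11.
g_{37} = 436; S = 37·(40 + 436)/2 = 8806.

8806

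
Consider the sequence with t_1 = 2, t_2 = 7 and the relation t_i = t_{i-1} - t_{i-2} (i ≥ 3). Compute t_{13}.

2

Step forward from the initial values:
t_3 = 5, t_4 = -2, t_5 = -7, …, t_{10} = -2, t_{11} = -7, t_{12} = -5, t_{13} = 2.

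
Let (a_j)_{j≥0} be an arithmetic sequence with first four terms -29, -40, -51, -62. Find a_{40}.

Common difference d = -11.
a_j = -29 + (j - 0)·(-11).
a_{40} = -29 + 40·(-11) = -469.

-469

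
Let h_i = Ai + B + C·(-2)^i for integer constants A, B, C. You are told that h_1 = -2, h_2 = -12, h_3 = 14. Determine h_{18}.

-524260

Plug in i = 1, 2, 3: A + B - 2C = -2; 2A + B + 4C = -12; 3A + B - 8C = 14.
Subtracting the first from the second: A + 6C = -10.
Subtracting the second from the third: A - 12C = 26.
Solving: C = -2, A = 2, then B = -8.
Therefore h_{18} = 36 + (-8) + (-2)·262144 = -524260.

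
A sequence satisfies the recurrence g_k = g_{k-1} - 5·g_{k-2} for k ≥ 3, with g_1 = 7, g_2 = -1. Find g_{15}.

Applying the relation repeatedly:
g_3 = -36; g_4 = -31; g_5 = 149; …; g_{12} = -41416; g_{13} = -85561; g_{14} = 121519; g_{15} = 549324.

549324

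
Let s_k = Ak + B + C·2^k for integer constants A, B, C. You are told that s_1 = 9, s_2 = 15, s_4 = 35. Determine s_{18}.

At k = 1, 2, 4: A + B + 2C = 9; 2A + B + 4C = 15; 4A + B + 16C = 35.
Subtracting the first from the second: A + 2C = 6.
Subtracting the second from the third: 2A + 12C = 20.
Solving: C = 1, A = 4, then B = 3.
Therefore s_{18} = 72 + 3 + 1·262144 = 262219.

262219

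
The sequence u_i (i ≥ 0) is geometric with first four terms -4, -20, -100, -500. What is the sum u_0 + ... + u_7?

Common ratio r = 5.
u_i = (-4)·5^(i-0).
S = (-4)·(5^8 - 1)/(5 - 1) = (-4)·(390625 - 1)/(4) = -390624.

-390624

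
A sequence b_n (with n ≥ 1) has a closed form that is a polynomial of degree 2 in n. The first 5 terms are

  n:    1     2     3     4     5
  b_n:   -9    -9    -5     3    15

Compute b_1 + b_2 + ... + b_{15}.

1st diffs: 0, 4, 8, 12.
2nd diffs: 4, 4, 4 (constant).
Newton forward-difference form: b_n = -9 + 4·C(n-1,2).
Continuing: …, 31, 51, 75, 103, …, b_{15} = 355.
Summing n = 1..15 (15 terms) gives 1685.

1685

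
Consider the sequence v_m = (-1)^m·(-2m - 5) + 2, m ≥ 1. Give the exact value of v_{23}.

53

(-1)^23 = -1; -2m - 5 at m=23 is -51; so v_{23} = 53.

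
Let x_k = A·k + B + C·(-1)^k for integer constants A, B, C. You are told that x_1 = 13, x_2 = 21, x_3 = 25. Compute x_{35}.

Plug in k = 1, 2, 3: A + B - C = 13; 2A + B + C = 21; 3A + B - C = 25.
Subtracting the first from the second: A + 2C = 8.
Subtracting the second from the third: A - 2C = 4.
Solving: C = 1, A = 6, then B = 8.
So x_k = 6·k + 8 + 1·(-1)^k; at k=35 this is 217.

217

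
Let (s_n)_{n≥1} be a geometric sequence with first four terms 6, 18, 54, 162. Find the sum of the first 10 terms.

177144

Common ratio r = 3.
s_n = 6·3^(n-1).
S = 6·(3^10 - 1)/(3 - 1) = 6·(59049 - 1)/(2) = 177144.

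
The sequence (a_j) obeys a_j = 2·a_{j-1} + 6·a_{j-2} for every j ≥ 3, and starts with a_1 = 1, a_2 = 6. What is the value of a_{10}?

164448

a_3 = 18; a_4 = 72; a_5 = 252; a_6 = 936; a_7 = 3384; a_8 = 12384; a_9 = 45072; a_{10} = 164448.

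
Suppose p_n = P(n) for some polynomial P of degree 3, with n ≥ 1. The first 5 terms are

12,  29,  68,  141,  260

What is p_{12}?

3389

1st diffs: 17, 39, 73, 119.
2nd diffs: 22, 34, 46.
3rd diffs: 12, 12 (constant).
Newton forward-difference form: p_n = 12 + 17·C(n-1,1) + 22·C(n-1,2) + 12·C(n-1,3).
At n = 12: n-1 = 11, so p_{12} = 12 + 187 + 1210 + 1980 = 3389.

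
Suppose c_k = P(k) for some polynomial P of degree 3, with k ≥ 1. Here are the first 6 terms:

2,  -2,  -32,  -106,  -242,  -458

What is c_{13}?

-5722

1st diffs: -4, -30, -74, -136, -216.
2nd diffs: -26, -44, -62, -80.
3rd diffs: -18, -18, -18 (constant).
So c_k = -3k^3 + 5k^2 + 2k - 2.
Evaluating at k = 13 gives c_{13} = -5722.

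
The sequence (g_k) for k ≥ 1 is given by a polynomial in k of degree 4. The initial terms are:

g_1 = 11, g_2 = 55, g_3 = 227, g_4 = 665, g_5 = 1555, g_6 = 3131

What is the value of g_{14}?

1st diffs: 44, 172, 438, 890, 1576.
2nd diffs: 128, 266, 452, 686.
3rd diffs: 138, 186, 234.
4th diffs: 48, 48 (constant).
Newton forward-difference form: g_k = 11 + 44·C(k-1,1) + 128·C(k-1,2) + 138·C(k-1,3) + 48·C(k-1,4).
At k = 14: k-1 = 13, so g_{14} = 11 + 572 + 9984 + 39468 + 34320 = 84355.

84355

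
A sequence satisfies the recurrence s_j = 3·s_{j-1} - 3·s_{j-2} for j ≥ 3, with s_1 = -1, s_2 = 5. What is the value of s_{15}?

s_3 = 18; s_4 = 39; s_5 = 63; …; s_{12} = -1944; s_{13} = -729; s_{14} = 3645; s_{15} = 13122.

13122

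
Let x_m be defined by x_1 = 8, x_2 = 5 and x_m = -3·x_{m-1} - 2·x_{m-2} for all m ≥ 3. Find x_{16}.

425963

x_3 = -31; x_4 = 83; x_5 = -187; …; x_{13} = -53227; x_{14} = 106475; x_{15} = -212971; x_{16} = 425963.
(Characteristic roots are -1 and -2.)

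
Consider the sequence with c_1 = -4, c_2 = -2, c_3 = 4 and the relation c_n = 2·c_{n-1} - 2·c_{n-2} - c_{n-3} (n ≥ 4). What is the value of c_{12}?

Applying the relation repeatedly:
c_4 = 16, c_5 = 26, c_6 = 16, c_7 = -36, c_8 = -130, c_9 = -204, c_{10} = -112, c_{11} = 314, c_{12} = 1056.

1056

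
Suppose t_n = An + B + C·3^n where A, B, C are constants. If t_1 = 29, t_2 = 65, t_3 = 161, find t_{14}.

Write the equations: A + B + 3C = 29; 2A + B + 9C = 65; 3A + B + 27C = 161.
Subtracting the first from the second: A + 6C = 36.
Subtracting the second from the third: A + 18C = 96.
Solving: C = 5, A = 6, then B = 8.
So t_n = 6·n + 8 + 5·3^n; at n=14 this is 23914937.

23914937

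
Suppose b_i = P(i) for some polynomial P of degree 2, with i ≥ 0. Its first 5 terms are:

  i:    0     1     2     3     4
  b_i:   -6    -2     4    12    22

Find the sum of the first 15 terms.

1240

1st diffs: 4, 6, 8, 10.
2nd diffs: 2, 2, 2 (constant).
So b_i = i^2 + 3i - 6.
Continuing: …, 34, 48, 64, 82, …, b_{14} = 232.
Summing i = 0..14 (15 terms) gives 1240.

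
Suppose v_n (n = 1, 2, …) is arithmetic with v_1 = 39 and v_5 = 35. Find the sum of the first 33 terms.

759

Common difference d = (35 - 39) / (5 - 1) = -1.
v_n = 39 + (n - 1)·(-1).
v_{33} = 7; S = 33·(39 + 7)/2 = 759.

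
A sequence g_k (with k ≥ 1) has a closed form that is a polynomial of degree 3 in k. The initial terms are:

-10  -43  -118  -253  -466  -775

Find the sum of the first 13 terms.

1st diffs: -33, -75, -135, -213, -309.
2nd diffs: -42, -60, -78, -96.
3rd diffs: -18, -18, -18 (constant).
Newton forward-difference form: g_k = -10 + (-33)·C(k-1,1) + (-42)·C(k-1,2) + (-18)·C(k-1,3).
Continuing: …, -1198, -1753, -2458, -3331, …, g_{13} = -7138.
Summing k = 1..13 (13 terms) gives -27586.

-27586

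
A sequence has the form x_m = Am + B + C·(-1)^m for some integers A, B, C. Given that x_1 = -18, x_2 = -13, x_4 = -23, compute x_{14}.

At m = 1, 2, 4: A + B - C = -18; 2A + B + C = -13; 4A + B + C = -23.
Subtracting the first from the second: A + 2C = 5.
Subtracting the second from the third: 2A = -10.
Solving: C = 5, A = -5, then B = -8.
So x_m = -5·m + (-8) + 5·(-1)^m; at m=14 this is -73.

-73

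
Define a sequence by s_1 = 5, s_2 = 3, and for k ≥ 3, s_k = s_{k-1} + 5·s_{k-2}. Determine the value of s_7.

1313

Compute successive terms:
s_3 = 28;  s_4 = 43;  s_5 = 183;  s_6 = 398;  s_7 = 1313.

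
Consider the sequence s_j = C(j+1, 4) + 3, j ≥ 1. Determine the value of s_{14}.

1368

C(15, 4) = 1365, so s_{14} = 1368.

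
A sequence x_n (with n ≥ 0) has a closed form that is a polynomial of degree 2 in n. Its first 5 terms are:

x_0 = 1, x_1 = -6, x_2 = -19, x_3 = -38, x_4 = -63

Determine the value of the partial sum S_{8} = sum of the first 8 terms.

-524

1st diffs: -7, -13, -19, -25.
2nd diffs: -6, -6, -6 (constant).
Newton forward-difference form: x_n = 1 + (-7)·C(n,1) + (-6)·C(n,2).
Continuing: -94, -131, -174.
Summing n = 0..7 (8 terms) gives -524.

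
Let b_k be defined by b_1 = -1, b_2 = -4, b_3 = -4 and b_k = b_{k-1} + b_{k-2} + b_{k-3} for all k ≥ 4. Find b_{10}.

b_4 = -9;  b_5 = -17;  b_6 = -30;  b_7 = -56;  b_8 = -103;  b_9 = -189;  b_{10} = -348.

-348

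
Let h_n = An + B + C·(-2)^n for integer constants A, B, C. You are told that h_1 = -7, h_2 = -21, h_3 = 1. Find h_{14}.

At n = 1, 2, 3: A + B - 2C = -7; 2A + B + 4C = -21; 3A + B - 8C = 1.
Subtracting the first from the second: A + 6C = -14.
Subtracting the second from the third: A - 12C = 22.
Solving: C = -2, A = -2, then B = -9.
Therefore h_{14} = -28 + (-9) + (-2)·16384 = -32805.

-32805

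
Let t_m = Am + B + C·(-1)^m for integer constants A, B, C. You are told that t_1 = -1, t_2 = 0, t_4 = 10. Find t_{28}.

The three given values yield: A + B - C = -1; 2A + B + C = 0; 4A + B + C = 10.
Subtracting the first from the second: A + 2C = 1.
Subtracting the second from the third: 2A = 10.
Solving: C = -2, A = 5, then B = -8.
Hence t_{28} = 5·28 + (-8) + (-2)·1 = 130.

130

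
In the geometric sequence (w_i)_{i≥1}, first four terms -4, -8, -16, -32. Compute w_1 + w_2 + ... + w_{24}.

-67108860

Common ratio r = 2.
w_i = (-4)·2^(i-1).
S = (-4)·(2^24 - 1)/(2 - 1) = (-4)·(16777216 - 1)/(1) = -67108860.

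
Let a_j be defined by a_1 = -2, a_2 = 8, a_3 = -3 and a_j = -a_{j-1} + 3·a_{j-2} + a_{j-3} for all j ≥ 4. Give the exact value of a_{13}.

Compute successive terms:
a_4 = 25;  a_5 = -26;  a_6 = 98;  a_7 = -151;  a_8 = 419;  a_9 = -774;  a_{10} = 1880;  a_{11} = -3783;  a_{12} = 8649;  a_{13} = -18118.

-18118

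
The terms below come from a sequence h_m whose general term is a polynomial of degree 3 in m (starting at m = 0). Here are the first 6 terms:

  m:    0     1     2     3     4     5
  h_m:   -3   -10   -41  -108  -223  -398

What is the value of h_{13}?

1st diffs: -7, -31, -67, -115, -175.
2nd diffs: -24, -36, -48, -60.
3rd diffs: -12, -12, -12 (constant).
Newton forward-difference form: h_m = -3 + (-7)·C(m,1) + (-24)·C(m,2) + (-12)·C(m,3).
At m = 13: m = 13, so h_{13} = -3 - 91 - 1872 - 3432 = -5398.

-5398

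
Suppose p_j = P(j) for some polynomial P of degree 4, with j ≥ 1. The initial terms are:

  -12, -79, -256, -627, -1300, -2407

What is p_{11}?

1st diffs: -67, -177, -371, -673, -1107.
2nd diffs: -110, -194, -302, -434.
3rd diffs: -84, -108, -132.
4th diffs: -24, -24 (constant).
So p_j = -j^4 - 4j^3 - 6j^2 - 6j + 5.
Evaluating at j = 11 gives p_{11} = -20752.

-20752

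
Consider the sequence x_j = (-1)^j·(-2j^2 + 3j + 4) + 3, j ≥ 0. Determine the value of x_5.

(-1)^5 = -1; -2j^2 + 3j + 4 at j=5 is -31; so x_5 = 34.

34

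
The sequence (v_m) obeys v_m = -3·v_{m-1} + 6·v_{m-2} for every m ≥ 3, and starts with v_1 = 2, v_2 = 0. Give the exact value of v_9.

Applying the relation repeatedly:
v_3 = 12;  v_4 = -36;  v_5 = 180;  v_6 = -756;  v_7 = 3348;  v_8 = -14580;  v_9 = 63828.

63828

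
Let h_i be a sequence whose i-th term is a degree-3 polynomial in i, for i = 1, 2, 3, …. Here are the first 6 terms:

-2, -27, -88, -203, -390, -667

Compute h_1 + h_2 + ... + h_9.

1st diffs: -25, -61, -115, -187, -277.
2nd diffs: -36, -54, -72, -90.
3rd diffs: -18, -18, -18 (constant).
So h_i = -3i^3 - 4i + 5.
Continuing: -1052, -1563, -2218.
Summing i = 1..9 (9 terms) gives -6210.

-6210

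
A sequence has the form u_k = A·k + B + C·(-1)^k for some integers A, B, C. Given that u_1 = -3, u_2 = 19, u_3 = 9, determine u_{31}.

177

Write the equations: A + B - C = -3; 2A + B + C = 19; 3A + B - C = 9.
Subtracting the first from the second: A + 2C = 22.
Subtracting the second from the third: A - 2C = -10.
Solving: C = 8, A = 6, then B = -1.
So u_k = 6·k + (-1) + 8·(-1)^k; at k=31 this is 177.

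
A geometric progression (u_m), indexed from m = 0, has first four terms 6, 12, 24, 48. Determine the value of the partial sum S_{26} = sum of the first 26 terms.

Common ratio r = 2.
u_m = 6·2^(m-0).
S = 6·(2^26 - 1)/(2 - 1) = 6·(67108864 - 1)/(1) = 402653178.

402653178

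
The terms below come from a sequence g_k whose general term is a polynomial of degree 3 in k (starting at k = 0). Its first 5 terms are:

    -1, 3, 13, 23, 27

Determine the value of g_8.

1st diffs: 4, 10, 10, 4.
2nd diffs: 6, 0, -6.
3rd diffs: -6, -6 (constant).
Newton forward-difference form: g_k = -1 + 4·C(k,1) + 6·C(k,2) + (-6)·C(k,3).
At k = 8: k = 8, so g_8 = -1 + 32 + 168 - 336 = -137.

-137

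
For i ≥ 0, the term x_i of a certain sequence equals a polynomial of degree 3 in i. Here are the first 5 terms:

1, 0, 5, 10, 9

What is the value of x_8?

1st diffs: -1, 5, 5, -1.
2nd diffs: 6, 0, -6.
3rd diffs: -6, -6 (constant).
Newton forward-difference form: x_i = 1 + (-1)·C(i,1) + 6·C(i,2) + (-6)·C(i,3).
At i = 8: i = 8, so x_8 = 1 - 8 + 168 - 336 = -175.

-175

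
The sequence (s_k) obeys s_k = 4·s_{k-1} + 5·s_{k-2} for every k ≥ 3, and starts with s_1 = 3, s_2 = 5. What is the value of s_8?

104165

Applying the relation repeatedly:
s_3 = 35, s_4 = 165, s_5 = 835, s_6 = 4165, s_7 = 20835, s_8 = 104165.
(Characteristic roots are 5 and -1.)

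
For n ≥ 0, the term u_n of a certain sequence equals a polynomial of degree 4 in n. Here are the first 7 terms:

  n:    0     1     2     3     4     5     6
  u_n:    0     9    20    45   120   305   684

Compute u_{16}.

1st diffs: 9, 11, 25, 75, 185, 379.
2nd diffs: 2, 14, 50, 110, 194.
3rd diffs: 12, 36, 60, 84.
4th diffs: 24, 24, 24 (constant).
So u_n = n^4 - 4n^3 + 6n^2 + 6n.
Evaluating at n = 16 gives u_{16} = 50784.

50784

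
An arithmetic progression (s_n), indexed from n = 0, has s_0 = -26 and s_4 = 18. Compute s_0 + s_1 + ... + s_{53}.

Common difference d = (18 - (-26)) / (4 - 0) = 11.
s_n = -26 + (n - 0)·11.
s_{53} = 557; S = 54·(-26 + 557)/2 = 14337.

14337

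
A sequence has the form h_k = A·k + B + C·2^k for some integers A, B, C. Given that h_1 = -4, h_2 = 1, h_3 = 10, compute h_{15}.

65542

Plug in k = 1, 2, 3: A + B + 2C = -4; 2A + B + 4C = 1; 3A + B + 8C = 10.
Subtracting the first from the second: A + 2C = 5.
Subtracting the second from the third: A + 4C = 9.
Solving: C = 2, A = 1, then B = -9.
Hence h_{15} = 1·15 + (-9) + 2·32768 = 65542.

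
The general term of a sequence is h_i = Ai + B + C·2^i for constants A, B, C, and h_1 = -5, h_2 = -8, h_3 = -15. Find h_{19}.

Write the equations: A + B + 2C = -5; 2A + B + 4C = -8; 3A + B + 8C = -15.
Subtracting the first from the second: A + 2C = -3.
Subtracting the second from the third: A + 4C = -7.
Solving: C = -2, A = 1, then B = -2.
Hence h_{19} = 1·19 + (-2) + (-2)·524288 = -1048559.

-1048559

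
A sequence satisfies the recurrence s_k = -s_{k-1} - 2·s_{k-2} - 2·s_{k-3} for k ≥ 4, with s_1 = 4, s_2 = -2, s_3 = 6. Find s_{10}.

38

Step forward from the initial values:
s_4 = -10;  s_5 = 2;  s_6 = 6;  s_7 = 10;  s_8 = -26;  s_9 = -6;  s_{10} = 38.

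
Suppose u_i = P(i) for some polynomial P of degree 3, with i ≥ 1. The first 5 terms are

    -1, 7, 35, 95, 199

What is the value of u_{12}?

1st diffs: 8, 28, 60, 104.
2nd diffs: 20, 32, 44.
3rd diffs: 12, 12 (constant).
Newton forward-difference form: u_i = -1 + 8·C(i-1,1) + 20·C(i-1,2) + 12·C(i-1,3).
At i = 12: i-1 = 11, so u_{12} = -1 + 88 + 1100 + 1980 = 3167.

3167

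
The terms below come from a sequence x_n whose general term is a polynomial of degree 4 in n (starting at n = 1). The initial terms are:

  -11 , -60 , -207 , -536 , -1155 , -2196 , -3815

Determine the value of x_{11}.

-20031

1st diffs: -49, -147, -329, -619, -1041, -1619.
2nd diffs: -98, -182, -290, -422, -578.
3rd diffs: -84, -108, -132, -156.
4th diffs: -24, -24, -24 (constant).
Newton forward-difference form: x_n = -11 + (-49)·C(n-1,1) + (-98)·C(n-1,2) + (-84)·C(n-1,3) + (-24)·C(n-1,4).
At n = 11: n-1 = 10, so x_{11} = -11 - 490 - 4410 - 10080 - 5040 = -20031.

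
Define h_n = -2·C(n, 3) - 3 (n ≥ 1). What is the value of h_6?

-43

C(6, 3) = 20, so h_6 = -43.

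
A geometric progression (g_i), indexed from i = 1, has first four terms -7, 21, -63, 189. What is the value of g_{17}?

Common ratio r = -3.
g_i = (-7)·(-3)^(i-1).
g_{17} = (-7)·(-3)^16 = -301327047.

-301327047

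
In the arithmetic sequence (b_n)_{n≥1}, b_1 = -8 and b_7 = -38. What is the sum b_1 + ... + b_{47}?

-5781

Common difference d = (-38 - (-8)) / (7 - 1) = -5.
b_n = -8 + (n - 1)·(-5).
b_{47} = -238; S = 47·(-8 + (-238))/2 = -5781.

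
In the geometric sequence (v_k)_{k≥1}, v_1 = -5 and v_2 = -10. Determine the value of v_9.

Common ratio r = 2.
v_k = (-5)·2^(k-1).
v_9 = (-5)·2^8 = -1280.

-1280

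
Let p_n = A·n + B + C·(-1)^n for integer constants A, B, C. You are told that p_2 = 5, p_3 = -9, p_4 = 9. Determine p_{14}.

29

Write the equations: 2A + B + C = 5; 3A + B - C = -9; 4A + B + C = 9.
Subtracting the first from the second: A - 2C = -14.
Subtracting the second from the third: A + 2C = 18.
Solving: C = 8, A = 2, then B = -7.
Therefore p_{14} = 28 + (-7) + 8·1 = 29.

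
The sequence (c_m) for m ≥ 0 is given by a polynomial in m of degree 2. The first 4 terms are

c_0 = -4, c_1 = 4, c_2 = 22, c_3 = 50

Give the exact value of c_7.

1st diffs: 8, 18, 28.
2nd diffs: 10, 10 (constant).
Newton forward-difference form: c_m = -4 + 8·C(m,1) + 10·C(m,2).
At m = 7: m = 7, so c_7 = -4 + 56 + 210 = 262.

262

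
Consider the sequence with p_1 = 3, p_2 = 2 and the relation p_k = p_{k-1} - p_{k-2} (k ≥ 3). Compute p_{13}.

Compute successive terms:
p_3 = -1  p_4 = -3  p_5 = -2  …  p_{10} = -3  p_{11} = -2  p_{12} = 1  p_{13} = 3.

3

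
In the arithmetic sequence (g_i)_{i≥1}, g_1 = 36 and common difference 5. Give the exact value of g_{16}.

111

g_i = 36 + (i - 1)·5.
g_{16} = 36 + 15·5 = 111.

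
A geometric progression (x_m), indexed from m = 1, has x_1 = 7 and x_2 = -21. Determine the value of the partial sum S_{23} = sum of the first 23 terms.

164750562949

Common ratio r = -3.
x_m = 7·(-3)^(m-1).
S = 7·((-3)^23 - 1)/(-3 - 1) = 7·(-94143178827 - 1)/(-4) = 164750562949.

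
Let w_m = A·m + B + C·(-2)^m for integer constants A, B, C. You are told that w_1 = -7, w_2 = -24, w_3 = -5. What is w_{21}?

4194193

Write the equations: A + B - 2C = -7; 2A + B + 4C = -24; 3A + B - 8C = -5.
Subtracting the first from the second: A + 6C = -17.
Subtracting the second from the third: A - 12C = 19.
Solving: C = -2, A = -5, then B = -6.
Hence w_{21} = -5·21 + (-6) + (-2)·(-2097152) = 4194193.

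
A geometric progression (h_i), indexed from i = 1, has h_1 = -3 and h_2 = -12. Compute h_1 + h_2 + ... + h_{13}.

Common ratio r = 4.
h_i = (-3)·4^(i-1).
S = (-3)·(4^13 - 1)/(4 - 1) = (-3)·(67108864 - 1)/(3) = -67108863.

-67108863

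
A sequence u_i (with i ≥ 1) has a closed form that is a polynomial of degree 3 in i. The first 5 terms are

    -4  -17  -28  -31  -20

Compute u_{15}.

1st diffs: -13, -11, -3, 11.
2nd diffs: 2, 8, 14.
3rd diffs: 6, 6 (constant).
So u_i = i^3 - 5i^2 - 5i + 5.
Evaluating at i = 15 gives u_{15} = 2180.

2180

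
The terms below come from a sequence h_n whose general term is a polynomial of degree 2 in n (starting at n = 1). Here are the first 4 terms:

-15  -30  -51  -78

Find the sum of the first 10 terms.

-1545

1st diffs: -15, -21, -27.
2nd diffs: -6, -6 (constant).
Newton forward-difference form: h_n = -15 + (-15)·C(n-1,1) + (-6)·C(n-1,2).
Continuing: …, -111, -150, -195, -246, …, h_{10} = -366.
Summing n = 1..10 (10 terms) gives -1545.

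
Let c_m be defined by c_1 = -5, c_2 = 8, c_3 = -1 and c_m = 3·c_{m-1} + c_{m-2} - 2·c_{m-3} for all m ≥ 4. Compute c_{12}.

Compute successive terms:
c_4 = 15  c_5 = 28  c_6 = 101  c_7 = 301  c_8 = 948  c_9 = 2943  c_{10} = 9175  c_{11} = 28572  c_{12} = 89005.

89005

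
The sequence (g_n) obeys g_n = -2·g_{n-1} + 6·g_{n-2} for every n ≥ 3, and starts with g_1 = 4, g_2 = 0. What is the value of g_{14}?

Iterate the recurrence:
g_3 = 24  g_4 = -48  g_5 = 240  …  g_{11} = 516480  g_{12} = -1880832  g_{13} = 6860544  g_{14} = -25006080.

-25006080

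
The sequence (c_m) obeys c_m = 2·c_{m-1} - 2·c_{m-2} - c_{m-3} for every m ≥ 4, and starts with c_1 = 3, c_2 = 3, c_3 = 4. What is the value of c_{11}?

Compute successive terms:
c_4 = -1, c_5 = -13, c_6 = -28, c_7 = -29, c_8 = 11, c_9 = 108, c_{10} = 223, c_{11} = 219.

219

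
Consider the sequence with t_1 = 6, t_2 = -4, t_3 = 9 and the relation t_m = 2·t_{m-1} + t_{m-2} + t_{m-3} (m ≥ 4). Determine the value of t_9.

1962

Compute successive terms:
t_4 = 20  t_5 = 45  t_6 = 119  t_7 = 303  t_8 = 770  t_9 = 1962.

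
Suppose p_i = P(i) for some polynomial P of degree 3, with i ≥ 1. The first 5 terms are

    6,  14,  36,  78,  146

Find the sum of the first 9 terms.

1st diffs: 8, 22, 42, 68.
2nd diffs: 14, 20, 26.
3rd diffs: 6, 6 (constant).
So p_i = i^3 + i^2 - 2i + 6.
Continuing: 246, 384, 566, 798.
Summing i = 1..9 (9 terms) gives 2274.

2274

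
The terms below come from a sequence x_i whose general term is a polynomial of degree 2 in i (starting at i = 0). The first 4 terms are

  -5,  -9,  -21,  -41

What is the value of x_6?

-149

1st diffs: -4, -12, -20.
2nd diffs: -8, -8 (constant).
So x_i = -4i^2 - 5.
Evaluating at i = 6 gives x_6 = -149.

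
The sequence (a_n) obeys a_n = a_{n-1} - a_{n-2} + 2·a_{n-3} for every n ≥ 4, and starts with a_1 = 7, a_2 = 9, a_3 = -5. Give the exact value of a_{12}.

105

a_4 = 0;  a_5 = 23;  a_6 = 13;  a_7 = -10;  a_8 = 23;  a_9 = 59;  a_{10} = 16;  a_{11} = 3;  a_{12} = 105.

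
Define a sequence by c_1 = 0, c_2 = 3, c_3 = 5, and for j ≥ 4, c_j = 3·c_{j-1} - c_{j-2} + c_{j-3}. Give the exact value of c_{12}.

Step forward from the initial values:
c_4 = 12  c_5 = 34  c_6 = 95  c_7 = 263  c_8 = 728  c_9 = 2016  c_{10} = 5583  c_{11} = 15461  c_{12} = 42816.

42816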